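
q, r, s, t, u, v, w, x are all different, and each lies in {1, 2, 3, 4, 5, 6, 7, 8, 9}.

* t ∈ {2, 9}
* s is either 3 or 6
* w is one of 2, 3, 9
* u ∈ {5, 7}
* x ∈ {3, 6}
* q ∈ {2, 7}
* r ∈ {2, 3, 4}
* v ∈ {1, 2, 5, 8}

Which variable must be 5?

u

The 2 variables s and x are confined to {3, 6}, which locks those values in; drop them from r, w.
The 2 variables t and w are confined to {2, 9}, which locks those values in; drop them from q, r, v.
That leaves q = 7. Strike 7 from u.
So 5 goes to u.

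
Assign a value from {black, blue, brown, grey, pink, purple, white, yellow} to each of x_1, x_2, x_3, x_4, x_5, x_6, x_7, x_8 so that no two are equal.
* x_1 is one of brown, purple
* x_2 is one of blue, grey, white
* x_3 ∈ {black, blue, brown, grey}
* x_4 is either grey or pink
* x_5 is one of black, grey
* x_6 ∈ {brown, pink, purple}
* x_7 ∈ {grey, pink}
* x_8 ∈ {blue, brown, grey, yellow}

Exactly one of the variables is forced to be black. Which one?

The 8 variables draw from only 8 values {black, blue, brown, grey, pink, purple, white, yellow}, so each is used; only x_2 can be white, hence x_2 = white.
Among the 7 still-open variables, yellow fits only x_8 (and all 7 values in {black, blue, brown, grey, pink, purple, yellow} must be used), so x_8 = yellow.
Among the 6 still-open variables, blue fits only x_3 (and all 6 values in {black, blue, brown, grey, pink, purple} must be used), so x_3 = blue.
The 5 still-open variables together cover exactly {black, brown, grey, pink, purple} — 5 values for 5 variables — and black appears only in x_5's list, so x_5 = black.

x_5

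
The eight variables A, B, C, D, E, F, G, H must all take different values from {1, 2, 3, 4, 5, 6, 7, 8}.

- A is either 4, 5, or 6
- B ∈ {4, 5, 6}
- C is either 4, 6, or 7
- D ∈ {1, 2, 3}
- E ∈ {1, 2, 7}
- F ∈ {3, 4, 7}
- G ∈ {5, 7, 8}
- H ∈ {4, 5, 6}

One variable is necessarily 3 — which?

The 8 variables draw from only 8 values {1, 2, 3, 4, 5, 6, 7, 8}, so each is used; only G can be 8, hence G = 8.
The 3 variables A, B, H are confined to {4, 5, 6}, which locks those values in; drop them from C, F.
That leaves C = 7. So E, F can't be 7.
So 3 goes to F.

F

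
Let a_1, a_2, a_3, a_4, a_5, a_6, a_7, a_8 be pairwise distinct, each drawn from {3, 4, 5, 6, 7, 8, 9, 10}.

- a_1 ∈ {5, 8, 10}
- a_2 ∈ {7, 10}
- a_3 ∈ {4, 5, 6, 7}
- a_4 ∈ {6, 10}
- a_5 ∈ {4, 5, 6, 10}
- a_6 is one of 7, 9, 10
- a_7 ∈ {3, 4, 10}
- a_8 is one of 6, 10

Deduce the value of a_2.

7

The 8 variables draw from only 8 values {3, 4, 5, 6, 7, 8, 9, 10}, so each is used; only a_7 can be 3, hence a_7 = 3.
The 7 still-open variables draw from only 7 values {4, 5, 6, 7, 8, 9, 10}, so each is used; only a_1 can be 8, hence a_1 = 8.
The 6 still-open variables together cover exactly {4, 5, 6, 7, 9, 10} — 6 values for 6 variables — and 9 appears only in a_6's list, so a_6 = 9.
a_4 and a_8 share exactly the 2 values {6, 10}; by pigeonhole those values go to them, so strike 6, 10 from a_2, a_3, a_5.
So a_2 = 7.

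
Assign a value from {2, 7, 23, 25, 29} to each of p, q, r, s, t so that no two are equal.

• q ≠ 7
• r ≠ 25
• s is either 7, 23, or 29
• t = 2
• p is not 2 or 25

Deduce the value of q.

t has just one choice, so t = 2. Strike 2 from q, r.
The 4 still-open variables together cover exactly {7, 23, 25, 29} — 4 values for 4 variables — and 25 appears only in q's list, so q = 25.

25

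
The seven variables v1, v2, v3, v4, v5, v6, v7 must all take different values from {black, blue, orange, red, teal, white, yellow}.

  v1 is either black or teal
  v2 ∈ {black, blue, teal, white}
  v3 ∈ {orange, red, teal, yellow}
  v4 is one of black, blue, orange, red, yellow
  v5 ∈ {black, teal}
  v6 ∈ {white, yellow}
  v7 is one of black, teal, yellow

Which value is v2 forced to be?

blue

The 2 variables v1 and v5 are confined to {black, teal}, which locks those values in; drop them from v2, v3, v4, v7.
v7 has just one choice, so v7 = yellow. So v3, v4, v6 can't be yellow.
v6 has just one choice, so v6 = white. So v2 can't be white.
So v2 = blue.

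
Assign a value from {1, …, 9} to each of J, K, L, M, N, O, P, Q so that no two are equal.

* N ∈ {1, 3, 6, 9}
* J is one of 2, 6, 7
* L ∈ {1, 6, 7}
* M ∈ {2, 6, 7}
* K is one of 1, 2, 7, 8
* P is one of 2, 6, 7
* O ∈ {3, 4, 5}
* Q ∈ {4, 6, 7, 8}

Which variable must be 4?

J, M, P between them cover only {2, 6, 7} — a naked triple. Remove those values from K, L, N, Q.
That leaves L = 1. Eliminate 1 elsewhere: K, N.
K's domain is down to {8}, so K = 8. Strike 8 from Q.
So 4 goes to Q.

Q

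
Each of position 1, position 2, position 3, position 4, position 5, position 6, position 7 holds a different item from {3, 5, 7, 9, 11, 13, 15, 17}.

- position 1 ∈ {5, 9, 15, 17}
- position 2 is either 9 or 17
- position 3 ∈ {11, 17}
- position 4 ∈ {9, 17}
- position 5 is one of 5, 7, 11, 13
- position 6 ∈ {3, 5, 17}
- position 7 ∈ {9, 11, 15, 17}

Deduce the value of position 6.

position 2 and position 4 between them cover only {9, 17} — a naked pair. Remove those values from position 1, position 3, position 6, position 7.
position 3 has just one choice, so position 3 = 11. Eliminate 11 elsewhere: position 5, position 7.
position 7 has just one choice, so position 7 = 15. Eliminate 15 elsewhere: position 1.
position 1 has just one choice, so position 1 = 5. Strike 5 from position 5, position 6.
So position 6 = 3.

3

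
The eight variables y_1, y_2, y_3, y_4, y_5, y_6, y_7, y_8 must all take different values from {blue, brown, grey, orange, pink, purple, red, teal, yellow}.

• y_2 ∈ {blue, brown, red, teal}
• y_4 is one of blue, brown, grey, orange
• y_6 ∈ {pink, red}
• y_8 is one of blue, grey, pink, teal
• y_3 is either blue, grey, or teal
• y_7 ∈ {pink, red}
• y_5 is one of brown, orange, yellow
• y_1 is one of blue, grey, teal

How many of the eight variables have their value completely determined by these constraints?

Among the 8 variables, yellow fits only y_5 (and all 8 values in {blue, brown, grey, orange, pink, red, teal, yellow} must be used), so y_5 = yellow.
The 7 still-open variables together cover exactly {blue, brown, grey, orange, pink, red, teal} — 7 values for 7 variables — and orange appears only in y_4's list, so y_4 = orange.
The 6 still-open variables draw from only 6 values {blue, brown, grey, pink, red, teal}, so each is used; only y_2 can be brown, hence y_2 = brown.
y_6 and y_7 share exactly the 2 values {pink, red}; by pigeonhole those values go to them, so strike pink, red from y_8.
Determined: y_2=brown, y_4=orange, y_5=yellow. The other variables each still have more than one consistent value. That makes 3.

3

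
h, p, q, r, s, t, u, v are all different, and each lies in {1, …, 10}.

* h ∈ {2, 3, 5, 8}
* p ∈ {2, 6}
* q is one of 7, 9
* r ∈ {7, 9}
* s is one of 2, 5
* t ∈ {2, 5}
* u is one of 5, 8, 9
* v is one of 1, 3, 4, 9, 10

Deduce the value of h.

3

q and r between them cover only {7, 9} — a naked pair. Remove those values from u, v.
s and t share exactly the 2 values {2, 5}; by pigeonhole those values go to them, so strike 2, 5 from h, p, u.
p must be 6 (only option left).
u's domain is down to {8}, so u = 8. Eliminate 8 elsewhere: h.
So h = 3.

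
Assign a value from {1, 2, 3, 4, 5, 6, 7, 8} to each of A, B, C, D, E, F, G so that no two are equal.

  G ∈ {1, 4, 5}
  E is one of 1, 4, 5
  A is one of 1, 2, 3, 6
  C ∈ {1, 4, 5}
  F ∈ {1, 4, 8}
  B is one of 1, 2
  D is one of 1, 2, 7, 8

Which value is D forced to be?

C, E, G share exactly the 3 values {1, 4, 5}; by pigeonhole those values go to them, so strike 1, 4, 5 from A, B, D, F.
B has just one choice, so B = 2. Eliminate 2 elsewhere: A, D.
That leaves F = 8. Remove 8 from D.
So D = 7.

7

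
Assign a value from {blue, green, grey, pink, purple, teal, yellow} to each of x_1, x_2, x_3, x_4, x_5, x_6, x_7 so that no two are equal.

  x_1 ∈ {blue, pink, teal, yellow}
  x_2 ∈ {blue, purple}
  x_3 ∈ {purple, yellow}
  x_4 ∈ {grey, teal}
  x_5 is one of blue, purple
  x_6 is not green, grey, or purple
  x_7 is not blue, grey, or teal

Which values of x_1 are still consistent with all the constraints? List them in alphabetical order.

The 7 variables draw from only 7 values {blue, green, grey, pink, purple, teal, yellow}, so each is used; only x_7 can be green, hence x_7 = green.
The 6 still-open variables draw from only 6 values {blue, grey, pink, purple, teal, yellow}, so each is used; only x_4 can be grey, hence x_4 = grey.
x_2 and x_5 share exactly the 2 values {blue, purple}; by pigeonhole those values go to them, so strike blue, purple from x_1, x_3, x_6.
x_3 has just one choice, so x_3 = yellow. Strike yellow from x_1, x_6.
No further eliminations apply; x_1 can still be any of pink, teal.

pink, teal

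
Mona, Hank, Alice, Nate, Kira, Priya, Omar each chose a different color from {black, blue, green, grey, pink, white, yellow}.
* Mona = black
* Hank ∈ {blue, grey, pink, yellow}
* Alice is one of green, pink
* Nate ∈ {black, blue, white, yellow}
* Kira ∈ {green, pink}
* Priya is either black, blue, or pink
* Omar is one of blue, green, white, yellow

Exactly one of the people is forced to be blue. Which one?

Priya

Mona's domain is down to {black}, so Mona = black. Remove black from Nate, Priya.
The 6 still-open variables draw from only 6 values {blue, green, grey, pink, white, yellow}, so each is used; only Hank can be grey, hence Hank = grey.
Alice and Kira share exactly the 2 values {green, pink}; by pigeonhole those values go to them, so strike green, pink from Priya, Omar.
So blue goes to Priya.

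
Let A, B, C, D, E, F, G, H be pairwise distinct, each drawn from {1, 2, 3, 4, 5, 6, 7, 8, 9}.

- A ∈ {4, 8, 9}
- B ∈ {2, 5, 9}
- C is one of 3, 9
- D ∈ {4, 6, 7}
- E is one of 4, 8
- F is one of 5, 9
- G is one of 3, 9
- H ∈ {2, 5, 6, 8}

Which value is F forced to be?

The 8 variables draw from only 8 values {2, 3, 4, 5, 6, 7, 8, 9}, so each is used; only D can be 7, hence D = 7.
The 7 still-open variables together cover exactly {2, 3, 4, 5, 6, 8, 9} — 7 values for 7 variables — and 6 appears only in H's list, so H = 6.
The 6 still-open variables together cover exactly {2, 3, 4, 5, 8, 9} — 6 values for 6 variables — and 2 appears only in B's list, so B = 2.
The 5 still-open variables together cover exactly {3, 4, 5, 8, 9} — 5 values for 5 variables — and 5 appears only in F's list, so F = 5.

5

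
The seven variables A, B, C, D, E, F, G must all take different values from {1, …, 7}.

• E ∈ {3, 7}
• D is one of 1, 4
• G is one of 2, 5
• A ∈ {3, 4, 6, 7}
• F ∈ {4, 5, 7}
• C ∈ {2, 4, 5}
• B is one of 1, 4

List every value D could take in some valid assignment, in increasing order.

Among the 7 variables, 6 fits only A (and all 7 values in {1, 2, 3, 4, 5, 6, 7} must be used), so A = 6.
Among the 6 still-open variables, 3 fits only E (and all 6 values in {1, 2, 3, 4, 5, 7} must be used), so E = 3.
The 5 still-open variables draw from only 5 values {1, 2, 4, 5, 7}, so each is used; only F can be 7, hence F = 7.
B and D share exactly the 2 values {1, 4}; by pigeonhole those values go to them, so strike 1, 4 from C.
No further eliminations apply; D can still be any of 1, 4.

1, 4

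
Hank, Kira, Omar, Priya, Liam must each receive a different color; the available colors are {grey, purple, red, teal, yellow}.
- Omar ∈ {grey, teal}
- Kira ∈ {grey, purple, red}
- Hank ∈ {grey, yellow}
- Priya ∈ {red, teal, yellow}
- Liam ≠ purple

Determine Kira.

purple

The 5 variables draw from only 5 values {grey, purple, red, teal, yellow}, so each is used; only Kira can be purple, hence Kira = purple.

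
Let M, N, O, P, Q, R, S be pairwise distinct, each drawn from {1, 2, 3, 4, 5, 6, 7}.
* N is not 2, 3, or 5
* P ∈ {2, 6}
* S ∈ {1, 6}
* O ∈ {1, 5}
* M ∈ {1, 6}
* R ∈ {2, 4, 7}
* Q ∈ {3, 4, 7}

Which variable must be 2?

P

The 7 variables together cover exactly {1, 2, 3, 4, 5, 6, 7} — 7 values for 7 variables — and 3 appears only in Q's list, so Q = 3.
Among the 6 still-open variables, 5 fits only O (and all 6 values in {1, 2, 4, 5, 6, 7} must be used), so O = 5.
M and S share exactly the 2 values {1, 6}; by pigeonhole those values go to them, so strike 1, 6 from N, P.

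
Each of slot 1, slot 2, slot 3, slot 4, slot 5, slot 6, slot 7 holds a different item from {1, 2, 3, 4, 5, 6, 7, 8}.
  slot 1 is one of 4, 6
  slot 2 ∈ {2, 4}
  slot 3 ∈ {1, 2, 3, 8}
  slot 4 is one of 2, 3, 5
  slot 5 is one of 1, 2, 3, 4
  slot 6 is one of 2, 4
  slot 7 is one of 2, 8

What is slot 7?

The 7 variables draw from only 7 values {1, 2, 3, 4, 5, 6, 8}, so each is used; only slot 4 can be 5, hence slot 4 = 5.
Among the 6 still-open variables, 6 fits only slot 1 (and all 6 values in {1, 2, 3, 4, 6, 8} must be used), so slot 1 = 6.
The 2 variables slot 2 and slot 6 are confined to {2, 4}, which locks those values in; drop them from slot 3, slot 5, slot 7.
So slot 7 = 8.

8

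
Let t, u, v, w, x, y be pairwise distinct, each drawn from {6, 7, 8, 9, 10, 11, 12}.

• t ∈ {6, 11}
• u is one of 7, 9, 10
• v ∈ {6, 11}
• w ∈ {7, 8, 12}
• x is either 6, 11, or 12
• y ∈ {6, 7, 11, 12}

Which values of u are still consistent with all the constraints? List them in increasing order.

The 2 variables t and v are confined to {6, 11}, which locks those values in; drop them from x, y.
x has just one choice, so x = 12. So w, y can't be 12.
y's domain is down to {7}, so y = 7. So u, w can't be 7.
w's domain is down to {8}, so w = 8.
No further eliminations apply; u can still be any of 9, 10.

9, 10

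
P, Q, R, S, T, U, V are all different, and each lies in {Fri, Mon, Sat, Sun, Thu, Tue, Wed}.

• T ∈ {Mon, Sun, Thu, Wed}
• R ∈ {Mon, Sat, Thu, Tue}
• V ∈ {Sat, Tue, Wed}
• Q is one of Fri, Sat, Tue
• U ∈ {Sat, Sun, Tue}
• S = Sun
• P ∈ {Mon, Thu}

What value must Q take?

S must be Sun (only option left). Strike Sun from T, U.
Among the 6 still-open variables, Fri fits only Q (and all 6 values in {Fri, Mon, Sat, Thu, Tue, Wed} must be used), so Q = Fri.

Fri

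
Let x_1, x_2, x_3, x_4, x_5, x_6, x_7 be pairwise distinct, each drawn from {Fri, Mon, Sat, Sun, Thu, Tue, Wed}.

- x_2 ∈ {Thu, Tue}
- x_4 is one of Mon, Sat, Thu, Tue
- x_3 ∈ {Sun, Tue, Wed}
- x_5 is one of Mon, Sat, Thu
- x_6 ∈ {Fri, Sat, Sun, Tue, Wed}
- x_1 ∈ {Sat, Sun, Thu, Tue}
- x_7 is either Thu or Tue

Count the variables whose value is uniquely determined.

3

Among the 7 variables, Fri fits only x_6 (and all 7 values in {Fri, Mon, Sat, Sun, Thu, Tue, Wed} must be used), so x_6 = Fri.
Among the 6 still-open variables, Wed fits only x_3 (and all 6 values in {Mon, Sat, Sun, Thu, Tue, Wed} must be used), so x_3 = Wed.
The 5 still-open variables draw from only 5 values {Mon, Sat, Sun, Thu, Tue}, so each is used; only x_1 can be Sun, hence x_1 = Sun.
x_2 and x_7 share exactly the 2 values {Thu, Tue}; by pigeonhole those values go to them, so strike Thu, Tue from x_4, x_5.
Determined: x_1=Sun, x_3=Wed, x_6=Fri. The other variables each still have more than one consistent value. That makes 3.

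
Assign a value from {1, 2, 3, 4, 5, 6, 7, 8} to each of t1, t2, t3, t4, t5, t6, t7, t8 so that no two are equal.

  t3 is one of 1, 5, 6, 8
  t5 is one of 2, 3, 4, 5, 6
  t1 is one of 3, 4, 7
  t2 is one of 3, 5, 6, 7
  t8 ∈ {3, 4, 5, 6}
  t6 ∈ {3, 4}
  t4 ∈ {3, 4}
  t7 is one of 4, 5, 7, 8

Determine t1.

The 8 variables together cover exactly {1, 2, 3, 4, 5, 6, 7, 8} — 8 values for 8 variables — and 1 appears only in t3's list, so t3 = 1.
The 7 still-open variables together cover exactly {2, 3, 4, 5, 6, 7, 8} — 7 values for 7 variables — and 2 appears only in t5's list, so t5 = 2.
The 6 still-open variables draw from only 6 values {3, 4, 5, 6, 7, 8}, so each is used; only t7 can be 8, hence t7 = 8.
t4 and t6 between them cover only {3, 4} — a naked pair. Remove those values from t1, t2, t8.
So t1 = 7.

7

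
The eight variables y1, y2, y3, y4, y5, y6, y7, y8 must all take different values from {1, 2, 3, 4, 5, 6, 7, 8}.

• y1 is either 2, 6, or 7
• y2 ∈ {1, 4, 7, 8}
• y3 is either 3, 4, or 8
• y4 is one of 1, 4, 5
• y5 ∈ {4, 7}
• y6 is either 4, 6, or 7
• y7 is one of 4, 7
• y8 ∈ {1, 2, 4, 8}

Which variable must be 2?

y1

The 8 variables together cover exactly {1, 2, 3, 4, 5, 6, 7, 8} — 8 values for 8 variables — and 3 appears only in y3's list, so y3 = 3.
The 7 still-open variables together cover exactly {1, 2, 4, 5, 6, 7, 8} — 7 values for 7 variables — and 5 appears only in y4's list, so y4 = 5.
y5 and y7 between them cover only {4, 7} — a naked pair. Remove those values from y1, y2, y6, y8.
y6's domain is down to {6}, so y6 = 6. Remove 6 from y1.
So 2 goes to y1.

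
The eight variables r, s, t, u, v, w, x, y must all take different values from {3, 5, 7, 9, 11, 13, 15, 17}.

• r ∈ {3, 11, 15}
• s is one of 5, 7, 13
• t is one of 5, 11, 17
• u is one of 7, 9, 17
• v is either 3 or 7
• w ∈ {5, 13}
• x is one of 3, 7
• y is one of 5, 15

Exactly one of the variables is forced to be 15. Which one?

y

The 8 variables together cover exactly {3, 5, 7, 9, 11, 13, 15, 17} — 8 values for 8 variables — and 9 appears only in u's list, so u = 9.
Among the 7 still-open variables, 17 fits only t (and all 7 values in {3, 5, 7, 11, 13, 15, 17} must be used), so t = 17.
The 6 still-open variables draw from only 6 values {3, 5, 7, 11, 13, 15}, so each is used; only r can be 11, hence r = 11.
Among the 5 still-open variables, 15 fits only y (and all 5 values in {3, 5, 7, 13, 15} must be used), so y = 15.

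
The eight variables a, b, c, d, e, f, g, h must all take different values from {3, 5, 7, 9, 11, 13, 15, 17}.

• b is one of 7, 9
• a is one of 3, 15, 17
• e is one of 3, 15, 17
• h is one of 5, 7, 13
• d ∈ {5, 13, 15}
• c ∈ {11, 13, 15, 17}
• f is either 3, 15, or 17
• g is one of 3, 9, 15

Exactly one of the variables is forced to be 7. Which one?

b

Among the 8 variables, 11 fits only c (and all 8 values in {3, 5, 7, 9, 11, 13, 15, 17} must be used), so c = 11.
The 3 variables a, e, f are confined to {3, 15, 17}, which locks those values in; drop them from d, g.
That leaves g = 9. Remove 9 from b.
So 7 goes to b.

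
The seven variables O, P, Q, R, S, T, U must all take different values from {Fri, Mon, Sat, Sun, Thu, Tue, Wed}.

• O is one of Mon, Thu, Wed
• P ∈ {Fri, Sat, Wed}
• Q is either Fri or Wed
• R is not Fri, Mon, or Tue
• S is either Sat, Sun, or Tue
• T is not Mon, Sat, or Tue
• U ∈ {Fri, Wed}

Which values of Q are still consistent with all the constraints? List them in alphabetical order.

The 7 variables draw from only 7 values {Fri, Mon, Sat, Sun, Thu, Tue, Wed}, so each is used; only O can be Mon, hence O = Mon.
The 6 still-open variables draw from only 6 values {Fri, Sat, Sun, Thu, Tue, Wed}, so each is used; only S can be Tue, hence S = Tue.
The 2 variables Q and U are confined to {Fri, Wed}, which locks those values in; drop them from P, R, T.
That leaves P = Sat. Remove Sat from R.
No further eliminations apply; Q can still be any of Fri, Wed.

Fri, Wed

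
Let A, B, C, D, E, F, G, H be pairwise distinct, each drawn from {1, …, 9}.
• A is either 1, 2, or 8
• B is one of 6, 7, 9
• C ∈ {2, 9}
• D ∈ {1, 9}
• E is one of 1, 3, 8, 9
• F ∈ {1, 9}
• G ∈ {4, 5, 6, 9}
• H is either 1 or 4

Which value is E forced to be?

3

D and F share exactly the 2 values {1, 9}; by pigeonhole those values go to them, so strike 1, 9 from A, B, C, E, G, H.
C must be 2 (only option left). Eliminate 2 elsewhere: A.
H has just one choice, so H = 4. Strike 4 from G.
A must be 8 (only option left). Eliminate 8 elsewhere: E.
So E = 3.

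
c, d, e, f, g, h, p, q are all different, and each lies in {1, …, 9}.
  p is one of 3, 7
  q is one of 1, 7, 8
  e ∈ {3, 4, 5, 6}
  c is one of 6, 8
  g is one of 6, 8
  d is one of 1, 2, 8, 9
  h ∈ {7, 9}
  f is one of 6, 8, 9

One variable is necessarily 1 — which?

c and g between them cover only {6, 8} — a naked pair. Remove those values from d, e, f, q.
f has just one choice, so f = 9. So d, h can't be 9.
h has just one choice, so h = 7. Eliminate 7 elsewhere: p, q.
So 1 goes to q.

q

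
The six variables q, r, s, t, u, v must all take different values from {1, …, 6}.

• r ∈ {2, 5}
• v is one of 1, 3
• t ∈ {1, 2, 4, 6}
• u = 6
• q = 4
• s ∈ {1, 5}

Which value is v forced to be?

3

q has just one choice, so q = 4. Remove 4 from t.
That leaves u = 6. Strike 6 from t.
Among the 4 still-open variables, 3 fits only v (and all 4 values in {1, 2, 3, 5} must be used), so v = 3.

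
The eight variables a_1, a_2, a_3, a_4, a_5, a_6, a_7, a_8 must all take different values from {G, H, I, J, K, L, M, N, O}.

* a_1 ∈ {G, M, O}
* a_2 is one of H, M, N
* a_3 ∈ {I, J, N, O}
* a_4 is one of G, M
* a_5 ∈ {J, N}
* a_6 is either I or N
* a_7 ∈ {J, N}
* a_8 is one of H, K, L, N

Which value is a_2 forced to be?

H

a_5 and a_7 share exactly the 2 values {J, N}; by pigeonhole those values go to them, so strike J, N from a_2, a_3, a_6, a_8.
a_6 must be I (only option left). Eliminate I elsewhere: a_3.
a_3 has just one choice, so a_3 = O. Strike O from a_1.
a_1 and a_4 share exactly the 2 values {G, M}; by pigeonhole those values go to them, so strike G, M from a_2.
So a_2 = H.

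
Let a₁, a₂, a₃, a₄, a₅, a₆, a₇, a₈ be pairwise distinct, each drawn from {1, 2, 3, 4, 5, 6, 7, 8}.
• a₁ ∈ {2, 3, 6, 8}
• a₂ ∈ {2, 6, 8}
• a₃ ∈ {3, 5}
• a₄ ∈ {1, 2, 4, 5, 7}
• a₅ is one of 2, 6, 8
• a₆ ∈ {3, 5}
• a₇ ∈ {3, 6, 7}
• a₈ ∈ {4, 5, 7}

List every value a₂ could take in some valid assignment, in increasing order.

Among the 8 variables, 1 fits only a₄ (and all 8 values in {1, 2, 3, 4, 5, 6, 7, 8} must be used), so a₄ = 1.
The 7 still-open variables draw from only 7 values {2, 3, 4, 5, 6, 7, 8}, so each is used; only a₈ can be 4, hence a₈ = 4.
Among the 6 still-open variables, 7 fits only a₇ (and all 6 values in {2, 3, 5, 6, 7, 8} must be used), so a₇ = 7.
The 2 variables a₃ and a₆ are confined to {3, 5}, which locks those values in; drop them from a₁.
No further eliminations apply; a₂ can still be any of 2, 6, 8.

2, 6, 8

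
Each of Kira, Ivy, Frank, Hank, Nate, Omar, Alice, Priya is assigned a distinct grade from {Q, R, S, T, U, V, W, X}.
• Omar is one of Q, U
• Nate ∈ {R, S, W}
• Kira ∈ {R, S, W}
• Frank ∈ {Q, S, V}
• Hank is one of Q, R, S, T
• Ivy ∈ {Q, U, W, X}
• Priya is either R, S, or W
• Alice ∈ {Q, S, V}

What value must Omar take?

The 8 variables draw from only 8 values {Q, R, S, T, U, V, W, X}, so each is used; only Hank can be T, hence Hank = T.
Among the 7 still-open variables, X fits only Ivy (and all 7 values in {Q, R, S, U, V, W, X} must be used), so Ivy = X.
Among the 6 still-open variables, U fits only Omar (and all 6 values in {Q, R, S, U, V, W} must be used), so Omar = U.

U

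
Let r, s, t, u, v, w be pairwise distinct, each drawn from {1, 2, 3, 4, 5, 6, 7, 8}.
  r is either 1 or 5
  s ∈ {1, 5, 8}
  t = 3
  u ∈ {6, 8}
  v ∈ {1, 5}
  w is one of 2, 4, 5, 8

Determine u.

t has just one choice, so t = 3.
r and v share exactly the 2 values {1, 5}; by pigeonhole those values go to them, so strike 1, 5 from s, w.
s's domain is down to {8}, so s = 8. So u, w can't be 8.
So u = 6.

6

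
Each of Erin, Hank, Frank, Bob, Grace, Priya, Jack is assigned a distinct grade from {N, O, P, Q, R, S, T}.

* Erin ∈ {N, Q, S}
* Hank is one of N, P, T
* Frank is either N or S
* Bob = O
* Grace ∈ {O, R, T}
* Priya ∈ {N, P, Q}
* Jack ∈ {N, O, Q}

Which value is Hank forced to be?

T

Bob has just one choice, so Bob = O. Remove O from Grace, Jack.
The 6 still-open variables draw from only 6 values {N, P, Q, R, S, T}, so each is used; only Grace can be R, hence Grace = R.
The 5 still-open variables together cover exactly {N, P, Q, S, T} — 5 values for 5 variables — and T appears only in Hank's list, so Hank = T.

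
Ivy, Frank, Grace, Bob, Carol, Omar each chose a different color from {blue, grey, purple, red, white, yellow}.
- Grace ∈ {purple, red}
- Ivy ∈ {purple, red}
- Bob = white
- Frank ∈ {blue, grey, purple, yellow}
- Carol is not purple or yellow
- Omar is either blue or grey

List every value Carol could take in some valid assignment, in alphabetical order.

Bob must be white (only option left). So Carol can't be white.
Among the 5 still-open variables, yellow fits only Frank (and all 5 values in {blue, grey, purple, red, yellow} must be used), so Frank = yellow.
The 2 variables Ivy and Grace are confined to {purple, red}, which locks those values in; drop them from Carol.
No further eliminations apply; Carol can still be any of blue, grey.

blue, grey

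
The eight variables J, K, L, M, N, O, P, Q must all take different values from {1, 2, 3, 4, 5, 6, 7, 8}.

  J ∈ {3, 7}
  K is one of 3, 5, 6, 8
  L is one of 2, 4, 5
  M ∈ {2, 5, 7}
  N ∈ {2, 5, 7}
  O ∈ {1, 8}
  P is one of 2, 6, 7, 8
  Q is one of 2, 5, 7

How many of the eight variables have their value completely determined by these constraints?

The 8 variables together cover exactly {1, 2, 3, 4, 5, 6, 7, 8} — 8 values for 8 variables — and 1 appears only in O's list, so O = 1.
The 7 still-open variables draw from only 7 values {2, 3, 4, 5, 6, 7, 8}, so each is used; only L can be 4, hence L = 4.
M, N, Q between them cover only {2, 5, 7} — a naked triple. Remove those values from J, K, P.
J has just one choice, so J = 3. Remove 3 from K.
Determined: J=3, L=4, O=1. The other variables each still have more than one consistent value. That makes 3.

3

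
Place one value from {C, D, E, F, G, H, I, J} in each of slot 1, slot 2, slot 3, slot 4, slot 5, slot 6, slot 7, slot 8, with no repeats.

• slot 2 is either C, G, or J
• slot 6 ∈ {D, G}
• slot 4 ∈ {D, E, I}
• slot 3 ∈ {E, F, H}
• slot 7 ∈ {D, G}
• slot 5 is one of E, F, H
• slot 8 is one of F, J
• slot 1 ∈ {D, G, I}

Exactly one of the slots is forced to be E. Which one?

The 8 variables draw from only 8 values {C, D, E, F, G, H, I, J}, so each is used; only slot 2 can be C, hence slot 2 = C.
The 7 still-open variables draw from only 7 values {D, E, F, G, H, I, J}, so each is used; only slot 8 can be J, hence slot 8 = J.
slot 6 and slot 7 share exactly the 2 values {D, G}; by pigeonhole those values go to them, so strike D, G from slot 1, slot 4.
slot 1 must be I (only option left). So slot 4 can't be I.
So E goes to slot 4.

slot 4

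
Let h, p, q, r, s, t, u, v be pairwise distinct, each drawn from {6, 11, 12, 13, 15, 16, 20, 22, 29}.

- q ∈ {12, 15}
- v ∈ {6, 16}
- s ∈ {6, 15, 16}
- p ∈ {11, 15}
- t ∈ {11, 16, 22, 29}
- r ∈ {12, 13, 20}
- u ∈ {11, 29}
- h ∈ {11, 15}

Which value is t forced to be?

The 2 variables h and p are confined to {11, 15}, which locks those values in; drop them from q, s, t, u.
q has just one choice, so q = 12. Eliminate 12 elsewhere: r.
u's domain is down to {29}, so u = 29. So t can't be 29.
s and v share exactly the 2 values {6, 16}; by pigeonhole those values go to them, so strike 6, 16 from t.
So t = 22.

22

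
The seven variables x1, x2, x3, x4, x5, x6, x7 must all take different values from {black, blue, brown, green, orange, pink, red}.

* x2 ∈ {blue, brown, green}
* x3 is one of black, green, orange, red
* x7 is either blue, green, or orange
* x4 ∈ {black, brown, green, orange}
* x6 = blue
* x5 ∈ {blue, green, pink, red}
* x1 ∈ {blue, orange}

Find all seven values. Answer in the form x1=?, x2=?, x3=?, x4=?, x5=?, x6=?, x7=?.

x6's domain is down to {blue}, so x6 = blue. So x1, x2, x5, x7 can't be blue.
x1 has just one choice, so x1 = orange. So x3, x4, x7 can't be orange.
x7 must be green (only option left). Strike green from x2, x3, x4, x5.
x2's domain is down to {brown}, so x2 = brown. So x4 can't be brown.
x4 must be black (only option left). Strike black from x3.
x3's domain is down to {red}, so x3 = red. Eliminate red elsewhere: x5.
x5 has just one choice, so x5 = pink.

x1=orange, x2=brown, x3=red, x4=black, x5=pink, x6=blue, x7=green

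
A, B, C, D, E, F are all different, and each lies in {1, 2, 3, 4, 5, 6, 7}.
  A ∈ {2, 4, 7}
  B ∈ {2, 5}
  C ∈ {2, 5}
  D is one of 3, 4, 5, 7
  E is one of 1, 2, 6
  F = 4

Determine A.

7

F's domain is down to {4}, so F = 4. Eliminate 4 elsewhere: A, D.
B and C share exactly the 2 values {2, 5}; by pigeonhole those values go to them, so strike 2, 5 from A, D, E.
So A = 7.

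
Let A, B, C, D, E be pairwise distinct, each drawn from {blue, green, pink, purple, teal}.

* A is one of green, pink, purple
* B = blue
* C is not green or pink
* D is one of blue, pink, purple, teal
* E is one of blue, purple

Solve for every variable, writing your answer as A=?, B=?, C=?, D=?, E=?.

A=green, B=blue, C=teal, D=pink, E=purple

B's domain is down to {blue}, so B = blue. Eliminate blue elsewhere: C, D, E.
E has just one choice, so E = purple. So A, C, D can't be purple.
C must be teal (only option left). Eliminate teal elsewhere: D.
D must be pink (only option left). Strike pink from A.
That leaves A = green.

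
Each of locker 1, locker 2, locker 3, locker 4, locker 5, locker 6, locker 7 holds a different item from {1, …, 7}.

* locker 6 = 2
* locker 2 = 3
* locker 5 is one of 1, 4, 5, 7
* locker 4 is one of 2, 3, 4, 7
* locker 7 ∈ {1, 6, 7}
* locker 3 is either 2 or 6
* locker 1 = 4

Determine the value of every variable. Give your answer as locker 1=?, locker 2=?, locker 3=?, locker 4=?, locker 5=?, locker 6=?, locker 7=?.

locker 1 must be 4 (only option left). Strike 4 from locker 4, locker 5.
locker 2 must be 3 (only option left). Remove 3 from locker 4.
locker 6 must be 2 (only option left). Strike 2 from locker 3, locker 4.
locker 3 has just one choice, so locker 3 = 6. Eliminate 6 elsewhere: locker 7.
locker 4 has just one choice, so locker 4 = 7. Eliminate 7 elsewhere: locker 5, locker 7.
locker 7 has just one choice, so locker 7 = 1. Eliminate 1 elsewhere: locker 5.
locker 5 must be 5 (only option left).

locker 1=4, locker 2=3, locker 3=6, locker 4=7, locker 5=5, locker 6=2, locker 7=1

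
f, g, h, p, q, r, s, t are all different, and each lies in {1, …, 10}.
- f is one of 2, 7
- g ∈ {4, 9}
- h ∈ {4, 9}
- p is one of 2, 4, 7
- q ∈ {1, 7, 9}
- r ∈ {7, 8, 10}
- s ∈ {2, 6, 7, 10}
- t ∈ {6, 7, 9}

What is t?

The 8 variables draw from only 8 values {1, 2, 4, 6, 7, 8, 9, 10}, so each is used; only q can be 1, hence q = 1.
Among the 7 still-open variables, 8 fits only r (and all 7 values in {2, 4, 6, 7, 8, 9, 10} must be used), so r = 8.
Among the 6 still-open variables, 10 fits only s (and all 6 values in {2, 4, 6, 7, 9, 10} must be used), so s = 10.
The 5 still-open variables draw from only 5 values {2, 4, 6, 7, 9}, so each is used; only t can be 6, hence t = 6.

6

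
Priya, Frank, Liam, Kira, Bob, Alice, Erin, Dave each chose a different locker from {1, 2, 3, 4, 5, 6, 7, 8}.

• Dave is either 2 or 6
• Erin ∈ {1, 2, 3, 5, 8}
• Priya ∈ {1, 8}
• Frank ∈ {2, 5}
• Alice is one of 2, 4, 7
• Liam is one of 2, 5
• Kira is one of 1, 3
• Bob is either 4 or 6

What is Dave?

6

Among the 8 variables, 7 fits only Alice (and all 8 values in {1, 2, 3, 4, 5, 6, 7, 8} must be used), so Alice = 7.
The 7 still-open variables together cover exactly {1, 2, 3, 4, 5, 6, 8} — 7 values for 7 variables — and 4 appears only in Bob's list, so Bob = 4.
The 6 still-open variables draw from only 6 values {1, 2, 3, 5, 6, 8}, so each is used; only Dave can be 6, hence Dave = 6.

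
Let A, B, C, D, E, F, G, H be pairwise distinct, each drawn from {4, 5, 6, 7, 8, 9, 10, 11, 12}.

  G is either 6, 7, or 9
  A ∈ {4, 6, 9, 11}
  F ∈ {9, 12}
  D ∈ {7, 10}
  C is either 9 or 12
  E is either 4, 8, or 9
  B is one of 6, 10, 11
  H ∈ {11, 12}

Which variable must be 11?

H

The 8 variables together cover exactly {4, 6, 7, 8, 9, 10, 11, 12} — 8 values for 8 variables — and 8 appears only in E's list, so E = 8.
The 7 still-open variables together cover exactly {4, 6, 7, 9, 10, 11, 12} — 7 values for 7 variables — and 4 appears only in A's list, so A = 4.
C and F share exactly the 2 values {9, 12}; by pigeonhole those values go to them, so strike 9, 12 from G, H.
So 11 goes to H.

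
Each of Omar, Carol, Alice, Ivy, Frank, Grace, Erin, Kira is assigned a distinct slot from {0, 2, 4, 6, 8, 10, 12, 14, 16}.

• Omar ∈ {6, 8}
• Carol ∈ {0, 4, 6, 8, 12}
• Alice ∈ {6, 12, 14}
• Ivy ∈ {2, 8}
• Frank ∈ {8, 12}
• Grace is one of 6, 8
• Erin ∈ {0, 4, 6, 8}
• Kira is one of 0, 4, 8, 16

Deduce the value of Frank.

12

The 8 variables together cover exactly {0, 2, 4, 6, 8, 12, 14, 16} — 8 values for 8 variables — and 2 appears only in Ivy's list, so Ivy = 2.
The 7 still-open variables draw from only 7 values {0, 4, 6, 8, 12, 14, 16}, so each is used; only Alice can be 14, hence Alice = 14.
The 6 still-open variables draw from only 6 values {0, 4, 6, 8, 12, 16}, so each is used; only Kira can be 16, hence Kira = 16.
Omar and Grace share exactly the 2 values {6, 8}; by pigeonhole those values go to them, so strike 6, 8 from Carol, Frank, Erin.
So Frank = 12.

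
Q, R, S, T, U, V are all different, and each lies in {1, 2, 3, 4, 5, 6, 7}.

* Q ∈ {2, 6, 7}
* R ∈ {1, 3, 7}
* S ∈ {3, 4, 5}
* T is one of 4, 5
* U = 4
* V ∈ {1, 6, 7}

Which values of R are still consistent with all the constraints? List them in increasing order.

1, 7

U has just one choice, so U = 4. Strike 4 from S, T.
T's domain is down to {5}, so T = 5. Eliminate 5 elsewhere: S.
S has just one choice, so S = 3. So R can't be 3.
No further eliminations apply; R can still be any of 1, 7.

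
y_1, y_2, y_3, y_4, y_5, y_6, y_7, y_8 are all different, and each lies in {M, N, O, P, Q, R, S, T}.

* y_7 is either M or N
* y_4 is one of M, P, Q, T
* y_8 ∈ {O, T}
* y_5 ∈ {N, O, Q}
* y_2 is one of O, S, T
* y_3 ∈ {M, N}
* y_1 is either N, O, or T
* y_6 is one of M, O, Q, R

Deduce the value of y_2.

S

The 8 variables together cover exactly {M, N, O, P, Q, R, S, T} — 8 values for 8 variables — and P appears only in y_4's list, so y_4 = P.
The 7 still-open variables draw from only 7 values {M, N, O, Q, R, S, T}, so each is used; only y_6 can be R, hence y_6 = R.
The 6 still-open variables draw from only 6 values {M, N, O, Q, S, T}, so each is used; only y_5 can be Q, hence y_5 = Q.
The 5 still-open variables draw from only 5 values {M, N, O, S, T}, so each is used; only y_2 can be S, hence y_2 = S.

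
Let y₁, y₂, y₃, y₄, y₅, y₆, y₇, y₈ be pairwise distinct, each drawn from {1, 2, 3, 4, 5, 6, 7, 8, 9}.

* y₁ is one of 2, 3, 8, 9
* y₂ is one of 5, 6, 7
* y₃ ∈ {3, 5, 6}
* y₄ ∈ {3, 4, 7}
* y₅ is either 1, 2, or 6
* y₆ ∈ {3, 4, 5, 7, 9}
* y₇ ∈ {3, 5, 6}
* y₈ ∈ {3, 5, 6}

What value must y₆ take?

9

The 3 variables y₃, y₇, y₈ are confined to {3, 5, 6}, which locks those values in; drop them from y₁, y₂, y₄, y₅, y₆.
y₂'s domain is down to {7}, so y₂ = 7. So y₄, y₆ can't be 7.
y₄ has just one choice, so y₄ = 4. Remove 4 from y₆.
So y₆ = 9.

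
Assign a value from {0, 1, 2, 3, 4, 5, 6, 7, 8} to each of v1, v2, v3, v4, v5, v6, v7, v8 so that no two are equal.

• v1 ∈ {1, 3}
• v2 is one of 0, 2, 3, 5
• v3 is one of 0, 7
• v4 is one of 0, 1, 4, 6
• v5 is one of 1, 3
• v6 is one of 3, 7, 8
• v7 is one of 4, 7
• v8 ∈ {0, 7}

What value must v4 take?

The 2 variables v1 and v5 are confined to {1, 3}, which locks those values in; drop them from v2, v4, v6.
The 2 variables v3 and v8 are confined to {0, 7}, which locks those values in; drop them from v2, v4, v6, v7.
v6 must be 8 (only option left).
v7 has just one choice, so v7 = 4. So v4 can't be 4.
So v4 = 6.

6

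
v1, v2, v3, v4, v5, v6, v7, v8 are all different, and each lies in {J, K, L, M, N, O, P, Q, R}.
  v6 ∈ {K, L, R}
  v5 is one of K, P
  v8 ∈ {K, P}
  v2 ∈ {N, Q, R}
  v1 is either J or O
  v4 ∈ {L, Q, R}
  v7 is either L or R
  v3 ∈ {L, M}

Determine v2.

v5 and v8 between them cover only {K, P} — a naked pair. Remove those values from v6.
v6 and v7 share exactly the 2 values {L, R}; by pigeonhole those values go to them, so strike L, R from v2, v3, v4.
v3 has just one choice, so v3 = M.
v4 must be Q (only option left). Strike Q from v2.
So v2 = N.

N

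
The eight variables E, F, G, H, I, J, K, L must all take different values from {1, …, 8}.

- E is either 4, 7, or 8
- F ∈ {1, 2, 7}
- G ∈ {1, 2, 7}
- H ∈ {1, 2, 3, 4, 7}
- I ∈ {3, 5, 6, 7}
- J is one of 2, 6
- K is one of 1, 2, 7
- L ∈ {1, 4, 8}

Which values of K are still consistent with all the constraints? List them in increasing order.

The 8 variables together cover exactly {1, 2, 3, 4, 5, 6, 7, 8} — 8 values for 8 variables — and 5 appears only in I's list, so I = 5.
The 7 still-open variables draw from only 7 values {1, 2, 3, 4, 6, 7, 8}, so each is used; only H can be 3, hence H = 3.
The 6 still-open variables draw from only 6 values {1, 2, 4, 6, 7, 8}, so each is used; only J can be 6, hence J = 6.
The 3 variables F, G, K are confined to {1, 2, 7}, which locks those values in; drop them from E, L.
No further eliminations apply; K can still be any of 1, 2, 7.

1, 2, 7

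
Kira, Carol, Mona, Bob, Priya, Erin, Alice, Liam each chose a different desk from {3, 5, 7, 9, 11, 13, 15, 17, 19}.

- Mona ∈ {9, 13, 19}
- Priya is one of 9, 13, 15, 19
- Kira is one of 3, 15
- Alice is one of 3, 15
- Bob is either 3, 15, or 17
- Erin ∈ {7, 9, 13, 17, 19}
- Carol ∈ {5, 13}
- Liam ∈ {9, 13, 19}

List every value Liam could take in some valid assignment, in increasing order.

The 8 variables together cover exactly {3, 5, 7, 9, 13, 15, 17, 19} — 8 values for 8 variables — and 5 appears only in Carol's list, so Carol = 5.
The 7 still-open variables together cover exactly {3, 7, 9, 13, 15, 17, 19} — 7 values for 7 variables — and 7 appears only in Erin's list, so Erin = 7.
The 6 still-open variables draw from only 6 values {3, 9, 13, 15, 17, 19}, so each is used; only Bob can be 17, hence Bob = 17.
The 2 variables Kira and Alice are confined to {3, 15}, which locks those values in; drop them from Priya.
No further eliminations apply; Liam can still be any of 9, 13, 19.

9, 13, 19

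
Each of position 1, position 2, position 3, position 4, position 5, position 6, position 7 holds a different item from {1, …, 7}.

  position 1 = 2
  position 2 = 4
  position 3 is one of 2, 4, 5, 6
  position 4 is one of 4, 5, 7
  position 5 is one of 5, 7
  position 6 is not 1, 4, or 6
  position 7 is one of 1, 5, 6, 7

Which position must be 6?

position 1 has just one choice, so position 1 = 2. Eliminate 2 elsewhere: position 3, position 6.
That leaves position 2 = 4. Eliminate 4 elsewhere: position 3, position 4.
The 5 still-open variables together cover exactly {1, 3, 5, 6, 7} — 5 values for 5 variables — and 1 appears only in position 7's list, so position 7 = 1.
Among the 4 still-open variables, 3 fits only position 6 (and all 4 values in {3, 5, 6, 7} must be used), so position 6 = 3.
Among the 3 still-open variables, 6 fits only position 3 (and all 3 values in {5, 6, 7} must be used), so position 3 = 6.

position 3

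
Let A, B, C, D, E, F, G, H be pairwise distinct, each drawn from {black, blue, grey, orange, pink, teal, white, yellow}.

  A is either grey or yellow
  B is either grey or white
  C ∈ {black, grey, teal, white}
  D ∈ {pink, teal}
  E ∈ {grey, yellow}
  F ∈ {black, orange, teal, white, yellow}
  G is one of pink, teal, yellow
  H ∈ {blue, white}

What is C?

Among the 8 variables, blue fits only H (and all 8 values in {black, blue, grey, orange, pink, teal, white, yellow} must be used), so H = blue.
Among the 7 still-open variables, orange fits only F (and all 7 values in {black, grey, orange, pink, teal, white, yellow} must be used), so F = orange.
Among the 6 still-open variables, black fits only C (and all 6 values in {black, grey, pink, teal, white, yellow} must be used), so C = black.

black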